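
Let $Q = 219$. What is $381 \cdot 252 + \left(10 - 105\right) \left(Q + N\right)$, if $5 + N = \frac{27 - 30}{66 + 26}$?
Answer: $\frac{6963029}{92} \approx 75685.0$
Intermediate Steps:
$N = - \frac{463}{92}$ ($N = -5 + \frac{27 - 30}{66 + 26} = -5 - \frac{3}{92} = - \frac{463}{92} \approx -5.0326$)
$381 \cdot 252 + \left(10 - 105\right) \left(Q + N\right) = 381 \cdot 252 + \left(10 - 105\right) \left(219 - \frac{463}{92}\right) = 96012 - \frac{1870075}{92} = \frac{6963029}{92}$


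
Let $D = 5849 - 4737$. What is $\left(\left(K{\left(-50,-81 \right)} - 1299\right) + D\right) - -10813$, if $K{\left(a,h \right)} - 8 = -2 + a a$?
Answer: $13132$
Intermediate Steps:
$D = 1112$ ($D = 5849 - 4737 = 1112$)
$K{\left(a,h \right)} = 6 + a^{2}$ ($K{\left(a,h \right)} = 8 + \left(-2 + a a\right) = 8 + \left(-2 + a^{2}\right) = 6 + a^{2}$)
$\left(\left(K{\left(-50,-81 \right)} - 1299\right) + D\right) - -10813 = \left(\left(\left(6 + \left(-50\right)^{2}\right) - 1299\right) + 1112\right) - -10813 = \left(\left(\left(6 + 2500\right) - 1299\right) + 1112\right) + 10813 = \left(\left(2506 - 1299\right) + 1112\right) + 10813 = \left(1207 + 1112\right) + 10813 = 2319 + 10813 = 13132$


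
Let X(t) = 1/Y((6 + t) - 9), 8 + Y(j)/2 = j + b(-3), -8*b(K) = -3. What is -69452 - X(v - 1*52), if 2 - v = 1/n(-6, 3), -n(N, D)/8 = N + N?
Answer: -404280044/5821 ≈ -69452.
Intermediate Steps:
b(K) = 3/8 (b(K) = -1/8*(-3) = 3/8)
n(N, D) = -16*N (n(N, D) = -8*(N + N) = -16*N)
v = 191/96 (v = 2 - 1/((-16*(-6))) = 2 - 1/96 = 191/96 ≈ 1.9896)
Y(j) = -61/4 + 2*j (Y(j) = -16 + 2*(j + 3/8) = -16 + 2*(3/8 + j) = -16 + (3/4 + 2*j) = -61/4 + 2*j)
X(t) = 1/(-85/4 + 2*t) (X(t) = 1/(-61/4 + 2*((6 + t) - 9)) = 1/(-61/4 + 2*(-3 + t)) = 1/(-61/4 + (-6 + 2*t)) = 1/(-85/4 + 2*t))
-69452 - X(v - 1*52) = -69452 - 4/(-85 + 8*(191/96 - 1*52)) = -69452 - 4/(-85 + 8*(191/96 - 52)) = -69452 - 4/(-85 + 8*(-4801/96)) = -69452 - 4/(-85 - 4801/12) = -69452 - 4/(-5821/12) = -69452 - 4*(-12)/5821 = -69452 - 1*(-48/5821) = -69452 + 48/5821 = -404280044/5821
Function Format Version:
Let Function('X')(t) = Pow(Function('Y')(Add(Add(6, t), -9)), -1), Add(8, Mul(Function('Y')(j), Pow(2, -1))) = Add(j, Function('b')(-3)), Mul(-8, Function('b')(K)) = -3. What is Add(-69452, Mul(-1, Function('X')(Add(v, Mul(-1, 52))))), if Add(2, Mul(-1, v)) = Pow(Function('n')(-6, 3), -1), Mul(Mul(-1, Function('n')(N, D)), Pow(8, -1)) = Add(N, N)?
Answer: Rational(-404280044, 5821) ≈ -69452.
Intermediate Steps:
Function('b')(K) = Rational(3, 8) (Function('b')(K) = Mul(Rational(-1, 8), -3) = Rational(3, 8))
Function('n')(N, D) = Mul(-16, N) (Function('n')(N, D) = Mul(-8, Add(N, N)) = Mul(-8, Mul(2, N)) = Mul(-16, N))
v = Rational(191, 96) (v = Add(2, Mul(-1, Pow(Mul(-16, -6), -1))) = Add(2, Mul(-1, Pow(96, -1))) = Add(2, Mul(-1, Rational(1, 96))) = Add(2, Rational(-1, 96)) = Rational(191, 96) ≈ 1.9896)
Function('Y')(j) = Add(Rational(-61, 4), Mul(2, j)) (Function('Y')(j) = Add(-16, Mul(2, Add(j, Rational(3, 8)))) = Add(-16, Mul(2, Add(Rational(3, 8), j))) = Add(-16, Add(Rational(3, 4), Mul(2, j))) = Add(Rational(-61, 4), Mul(2, j)))
Function('X')(t) = Pow(Add(Rational(-85, 4), Mul(2, t)), -1) (Function('X')(t) = Pow(Add(Rational(-61, 4), Mul(2, Add(Add(6, t), -9))), -1) = Pow(Add(Rational(-61, 4), Mul(2, Add(-3, t))), -1) = Pow(Add(Rational(-61, 4), Add(-6, Mul(2, t))), -1) = Pow(Add(Rational(-85, 4), Mul(2, t)), -1))
Add(-69452, Mul(-1, Function('X')(Add(v, Mul(-1, 52))))) = Add(-69452, Mul(-1, Mul(4, Pow(Add(-85, Mul(8, Add(Rational(191, 96), Mul(-1, 52)))), -1)))) = Add(-69452, Mul(-1, Mul(4, Pow(Add(-85, Mul(8, Add(Rational(191, 96), -52))), -1)))) = Add(-69452, Mul(-1, Mul(4, Pow(Add(-85, Mul(8, Rational(-4801, 96))), -1)))) = Add(-69452, Mul(-1, Mul(4, Pow(Add(-85, Rational(-4801, 12)), -1)))) = Add(-69452, Mul(-1, Mul(4, Pow(Rational(-5821, 12), -1)))) = Add(-69452, Mul(-1, Mul(4, Rational(-12, 5821)))) = Add(-69452, Mul(-1, Rational(-48, 5821))) = Add(-69452, Rational(48, 5821)) = Rational(-404280044, 5821)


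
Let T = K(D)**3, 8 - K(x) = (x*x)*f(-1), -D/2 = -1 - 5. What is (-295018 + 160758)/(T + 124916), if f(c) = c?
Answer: -4795/129883 ≈ -0.036918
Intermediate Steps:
D = 12 (D = -2*(-1 - 5) = -2*(-6) = 12)
K(x) = 8 + x**2 (K(x) = 8 - x*x*(-1) = 8 - x**2*(-1) = 8 - (-1)*x**2 = 8 + x**2)
T = 3511808 (T = (8 + 12**2)**3 = (8 + 144)**3 = 152**3 = 3511808)
(-295018 + 160758)/(T + 124916) = (-295018 + 160758)/(3511808 + 124916) = -134260/3636724 = -134260*1/3636724 = -4795/129883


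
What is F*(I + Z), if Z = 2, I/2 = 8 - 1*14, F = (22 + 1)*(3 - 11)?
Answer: 1840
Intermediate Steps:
F = -184 (F = 23*(-8) = -184)
I = -12 (I = 2*(8 - 1*14) = 2*(8 - 14) = 2*(-6) = -12)
F*(I + Z) = -184*(-12 + 2) = -184*(-10) = 1840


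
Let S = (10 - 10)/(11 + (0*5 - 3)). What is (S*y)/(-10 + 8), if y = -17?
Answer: 0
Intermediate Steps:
S = 0 (S = 0/(11 + (0 - 3)) = 0/(11 - 3) = 0/8 = 0*(1/8) = 0)
(S*y)/(-10 + 8) = (0*(-17))/(-10 + 8) = 0/(-2) = 0*(-1/2) = 0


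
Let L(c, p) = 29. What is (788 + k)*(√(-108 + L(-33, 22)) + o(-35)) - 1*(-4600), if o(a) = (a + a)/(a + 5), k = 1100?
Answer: 27016/3 + 1888*I*√79 ≈ 9005.3 + 16781.0*I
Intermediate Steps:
o(a) = 2*a/(5 + a) (o(a) = (2*a)/(5 + a) = 2*a/(5 + a))
(788 + k)*(√(-108 + L(-33, 22)) + o(-35)) - 1*(-4600) = (788 + 1100)*(√(-108 + 29) + 2*(-35)/(5 - 35)) - 1*(-4600) = 1888*(√(-79) + 2*(-35)/(-30)) + 4600 = 1888*(I*√79 + 2*(-35)*(-1/30)) + 4600 = 1888*(I*√79 + 7/3) + 4600 = 1888*(7/3 + I*√79) + 4600 = (13216/3 + 1888*I*√79) + 4600 = 27016/3 + 1888*I*√79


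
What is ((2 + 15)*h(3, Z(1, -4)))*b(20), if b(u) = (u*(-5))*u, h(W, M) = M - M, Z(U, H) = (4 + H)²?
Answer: 0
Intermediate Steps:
h(W, M) = 0
b(u) = -5*u² (b(u) = (-5*u)*u = -5*u²)
((2 + 15)*h(3, Z(1, -4)))*b(20) = ((2 + 15)*0)*(-5*20²) = (17*0)*(-5*400) = 0*(-2000) = 0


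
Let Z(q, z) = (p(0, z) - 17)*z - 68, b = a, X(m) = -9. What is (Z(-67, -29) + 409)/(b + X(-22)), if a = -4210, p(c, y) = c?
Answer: -834/4219 ≈ -0.19768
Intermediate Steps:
b = -4210
Z(q, z) = -68 - 17*z (Z(q, z) = (0 - 17)*z - 68 = -17*z - 68 = -68 - 17*z)
(Z(-67, -29) + 409)/(b + X(-22)) = ((-68 - 17*(-29)) + 409)/(-4210 - 9) = ((-68 + 493) + 409)/(-4219) = (425 + 409)*(-1/4219) = 834*(-1/4219) = -834/4219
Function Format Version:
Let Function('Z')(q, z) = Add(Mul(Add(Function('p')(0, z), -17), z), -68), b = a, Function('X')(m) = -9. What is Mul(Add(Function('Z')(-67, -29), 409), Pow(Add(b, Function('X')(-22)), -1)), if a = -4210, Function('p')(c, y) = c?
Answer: Rational(-834, 4219) ≈ -0.19768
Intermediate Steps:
b = -4210
Function('Z')(q, z) = Add(-68, Mul(-17, z)) (Function('Z')(q, z) = Add(Mul(Add(0, -17), z), -68) = Add(Mul(-17, z), -68) = Add(-68, Mul(-17, z)))
Mul(Add(Function('Z')(-67, -29), 409), Pow(Add(b, Function('X')(-22)), -1)) = Mul(Add(Add(-68, Mul(-17, -29)), 409), Pow(Add(-4210, -9), -1)) = Mul(Add(Add(-68, 493), 409), Pow(-4219, -1)) = Mul(Add(425, 409), Rational(-1, 4219)) = Mul(834, Rational(-1, 4219)) = Rational(-834, 4219)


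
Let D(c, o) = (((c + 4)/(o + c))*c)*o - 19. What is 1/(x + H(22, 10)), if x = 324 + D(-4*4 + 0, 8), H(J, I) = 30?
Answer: 1/143 ≈ 0.0069930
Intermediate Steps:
D(c, o) = -19 + c*o*(4 + c)/(c + o) (D(c, o) = (((4 + c)/(c + o))*c)*o - 19 = (c*(4 + c)/(c + o))*o - 19 = c*o*(4 + c)/(c + o) - 19 = -19 + c*o*(4 + c)/(c + o))
x = 113 (x = 324 + (-19*(-4*4 + 0) - 19*8 + 8*(-4*4 + 0)² + 4*(-4*4 + 0)*8)/((-4*4 + 0) + 8) = 324 + (-19*(-16 + 0) - 152 + 8*(-16 + 0)² + 4*(-16 + 0)*8)/((-16 + 0) + 8) = 324 + (-19*(-16) - 152 + 8*(-16)² + 4*(-16)*8)/(-16 + 8) = 324 + (304 - 152 + 8*256 - 512)/(-8) = 324 - (304 - 152 + 2048 - 512)/8 = 324 - ⅛*1688 = 324 - 211 = 113)
1/(x + H(22, 10)) = 1/(113 + 30) = 1/143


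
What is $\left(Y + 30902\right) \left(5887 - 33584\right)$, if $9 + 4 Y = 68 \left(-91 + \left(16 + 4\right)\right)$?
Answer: $- \frac{3289600387}{4} \approx -8.224 \cdot 10^{8}$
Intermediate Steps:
$Y = - \frac{4837}{4}$ ($Y = - \frac{9}{4} + \frac{68 \left(-91 + \left(16 + 4\right)\right)}{4} = - \frac{9}{4} + \frac{68 \left(-91 + 20\right)}{4} = - \frac{9}{4} + \frac{68 \left(-71\right)}{4} = - \frac{9}{4} + \frac{1}{4} \left(-4828\right) = - \frac{9}{4} - 1207 = - \frac{4837}{4} \approx -1209.3$)
$\left(Y + 30902\right) \left(5887 - 33584\right) = \left(- \frac{4837}{4} + 30902\right) \left(5887 - 33584\right) = \frac{118771}{4} \left(-27697\right) = - \frac{3289600387}{4}$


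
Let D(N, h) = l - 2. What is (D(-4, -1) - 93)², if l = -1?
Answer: 9216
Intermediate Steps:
D(N, h) = -3 (D(N, h) = -1 - 2 = -3)
(D(-4, -1) - 93)² = (-3 - 93)² = (-96)² = 9216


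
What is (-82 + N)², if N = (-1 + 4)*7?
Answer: 3721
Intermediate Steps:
N = 21 (N = 3*7 = 21)
(-82 + N)² = (-82 + 21)² = (-61)² = 3721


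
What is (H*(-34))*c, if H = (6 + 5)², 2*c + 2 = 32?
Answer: -61710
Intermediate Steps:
c = 15 (c = -1 + (½)*32 = -1 + 16 = 15)
H = 121 (H = 11² = 121)
(H*(-34))*c = (121*(-34))*15 = -4114*15 = -61710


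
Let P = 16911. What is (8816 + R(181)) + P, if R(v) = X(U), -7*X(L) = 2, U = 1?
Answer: 180087/7 ≈ 25727.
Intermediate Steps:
X(L) = -2/7 (X(L) = -1/7*2 = -2/7)
R(v) = -2/7
(8816 + R(181)) + P = (8816 - 2/7) + 16911 = 61710/7 + 16911 = 180087/7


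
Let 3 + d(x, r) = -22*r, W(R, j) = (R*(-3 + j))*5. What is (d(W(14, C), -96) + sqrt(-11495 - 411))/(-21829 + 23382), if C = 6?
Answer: 2109/1553 + I*sqrt(11906)/1553 ≈ 1.358 + 0.070261*I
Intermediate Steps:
W(R, j) = 5*R*(-3 + j)
d(x, r) = -3 - 22*r
(d(W(14, C), -96) + sqrt(-11495 - 411))/(-21829 + 23382) = ((-3 - 22*(-96)) + sqrt(-11495 - 411))/(-21829 + 23382) = ((-3 + 2112) + sqrt(-11906))/1553 = (2109 + I*sqrt(11906))*(1/1553) = 2109/1553 + I*sqrt(11906)/1553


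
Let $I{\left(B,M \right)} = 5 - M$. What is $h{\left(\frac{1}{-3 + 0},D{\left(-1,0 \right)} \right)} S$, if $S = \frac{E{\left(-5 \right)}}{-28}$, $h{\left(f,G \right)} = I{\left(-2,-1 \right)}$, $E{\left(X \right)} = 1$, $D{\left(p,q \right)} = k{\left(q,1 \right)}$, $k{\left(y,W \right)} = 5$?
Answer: $- \frac{3}{14} \approx -0.21429$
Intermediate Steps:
$D{\left(p,q \right)} = 5$
$h{\left(f,G \right)} = 6$ ($h{\left(f,G \right)} = 5 - -1 = 5 + 1 = 6$)
$S = - \frac{1}{28}$ ($S = 1 \frac{1}{-28} = 1 \left(- \frac{1}{28}\right) = - \frac{1}{28} \approx -0.035714$)
$h{\left(\frac{1}{-3 + 0},D{\left(-1,0 \right)} \right)} S = 6 \left(- \frac{1}{28}\right) = - \frac{3}{14}$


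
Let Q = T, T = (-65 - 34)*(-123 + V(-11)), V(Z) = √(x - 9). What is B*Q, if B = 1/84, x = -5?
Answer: 4059/28 - 33*I*√14/28 ≈ 144.96 - 4.4098*I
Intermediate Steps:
V(Z) = I*√14 (V(Z) = √(-5 - 9) = √(-14) = I*√14)
B = 1/84 ≈ 0.011905
T = 12177 - 99*I*√14 (T = (-65 - 34)*(-123 + I*√14) = -99*(-123 + I*√14) = 12177 - 99*I*√14 ≈ 12177.0 - 370.42*I)
Q = 12177 - 99*I*√14 ≈ 12177.0 - 370.42*I
B*Q = (12177 - 99*I*√14)/84 = 4059/28 - 33*I*√14/28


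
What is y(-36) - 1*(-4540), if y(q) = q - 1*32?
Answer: 4472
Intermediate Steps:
y(q) = -32 + q (y(q) = q - 32 = -32 + q)
y(-36) - 1*(-4540) = (-32 - 36) - 1*(-4540) = -68 + 4540 = 4472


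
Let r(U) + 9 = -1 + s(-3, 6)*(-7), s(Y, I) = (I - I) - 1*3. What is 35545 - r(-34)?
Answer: 35534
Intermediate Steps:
s(Y, I) = -3 (s(Y, I) = 0 - 3 = -3)
r(U) = 11 (r(U) = -9 + (-1 - 3*(-7)) = -9 + (-1 + 21) = -9 + 20 = 11)
35545 - r(-34) = 35545 - 1*11 = 35545 - 11 = 35534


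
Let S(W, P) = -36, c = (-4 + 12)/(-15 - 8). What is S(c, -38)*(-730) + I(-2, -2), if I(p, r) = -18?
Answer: 26262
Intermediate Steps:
c = -8/23 (c = 8/(-23) = 8*(-1/23) = -8/23 ≈ -0.34783)
S(c, -38)*(-730) + I(-2, -2) = -36*(-730) - 18 = 26280 - 18 = 26262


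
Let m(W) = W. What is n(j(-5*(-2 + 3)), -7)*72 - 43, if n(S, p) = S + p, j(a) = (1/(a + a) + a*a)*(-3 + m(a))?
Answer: -74447/5 ≈ -14889.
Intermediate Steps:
j(a) = (-3 + a)*(a² + 1/(2*a)) (j(a) = (1/(a + a) + a*a)*(-3 + a) = (1/(2*a) + a²)*(-3 + a) = (a² + 1/(2*a))*(-3 + a) = (-3 + a)*(a² + 1/(2*a)))
n(j(-5*(-2 + 3)), -7)*72 - 43 = ((-3 - 5*(-2 + 3) + 2*(-5*(-2 + 3))³*(-3 - 5*(-2 + 3)))/(2*((-5*(-2 + 3)))) - 7)*72 - 43 = ((-3 - 5*1 + 2*(-5*1)³*(-3 - 5*1))/(2*((-5*1))) - 7)*72 - 43 = ((½)*(-3 - 5 + 2*(-5)³*(-3 - 5))/(-5) - 7)*72 - 43 = ((½)*(-⅕)*(-3 - 5 + 2*(-125)*(-8)) - 7)*72 - 43 = ((½)*(-⅕)*(-3 - 5 + 2000) - 7)*72 - 43 = ((½)*(-⅕)*1992 - 7)*72 - 43 = (-996/5 - 7)*72 - 43 = -1031/5*72 - 43 = -74232/5 - 43 = -74447/5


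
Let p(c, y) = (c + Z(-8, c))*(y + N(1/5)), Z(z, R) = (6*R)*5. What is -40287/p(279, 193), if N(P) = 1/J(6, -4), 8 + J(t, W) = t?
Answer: -26858/1109955 ≈ -0.024197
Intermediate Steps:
J(t, W) = -8 + t
Z(z, R) = 30*R
N(P) = -1/2 (N(P) = 1/(-8 + 6) = 1/(-2) = -1/2)
p(c, y) = 31*c*(-1/2 + y) (p(c, y) = (c + 30*c)*(y - 1/2) = (31*c)*(-1/2 + y) = 31*c*(-1/2 + y))
-40287/p(279, 193) = -40287*2/(8649*(-1 + 2*193)) = -40287*2/(8649*(-1 + 386)) = -40287/((31/2)*279*385) = -40287/3329865/2 = -40287*2/3329865 = -26858/1109955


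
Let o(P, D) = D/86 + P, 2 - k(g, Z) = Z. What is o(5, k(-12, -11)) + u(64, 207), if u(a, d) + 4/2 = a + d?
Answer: 23577/86 ≈ 274.15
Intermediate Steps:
k(g, Z) = 2 - Z
o(P, D) = P + D/86 (o(P, D) = D*(1/86) + P = D/86 + P = P + D/86)
u(a, d) = -2 + a + d (u(a, d) = -2 + (a + d) = -2 + a + d)
o(5, k(-12, -11)) + u(64, 207) = (5 + (2 - 1*(-11))/86) + (-2 + 64 + 207) = (5 + (2 + 11)/86) + 269 = (5 + (1/86)*13) + 269 = (5 + 13/86) + 269 = 443/86 + 269 = 23577/86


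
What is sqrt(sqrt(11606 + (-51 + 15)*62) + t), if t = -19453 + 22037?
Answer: sqrt(2584 + sqrt(9374)) ≈ 51.777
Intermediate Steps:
t = 2584
sqrt(sqrt(11606 + (-51 + 15)*62) + t) = sqrt(sqrt(11606 + (-51 + 15)*62) + 2584) = sqrt(sqrt(11606 - 36*62) + 2584) = sqrt(sqrt(11606 - 2232) + 2584) = sqrt(sqrt(9374) + 2584) = sqrt(2584 + sqrt(9374))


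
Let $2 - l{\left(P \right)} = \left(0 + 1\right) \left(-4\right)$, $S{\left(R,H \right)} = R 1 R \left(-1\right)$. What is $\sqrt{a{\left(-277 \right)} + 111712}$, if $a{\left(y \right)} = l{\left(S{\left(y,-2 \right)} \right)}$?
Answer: $\sqrt{111718} \approx 334.24$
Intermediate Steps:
$S{\left(R,H \right)} = - R^{2}$ ($S{\left(R,H \right)} = R \left(- R\right) = - R^{2}$)
$l{\left(P \right)} = 6$ ($l{\left(P \right)} = 2 - \left(0 + 1\right) \left(-4\right) = 2 - 1 \left(-4\right) = 2 - -4 = 2 + 4 = 6$)
$a{\left(y \right)} = 6$
$\sqrt{a{\left(-277 \right)} + 111712} = \sqrt{6 + 111712} = \sqrt{111718}$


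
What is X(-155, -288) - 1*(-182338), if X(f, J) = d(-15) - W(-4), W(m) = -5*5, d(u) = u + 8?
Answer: 182356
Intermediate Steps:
d(u) = 8 + u
W(m) = -25
X(f, J) = 18 (X(f, J) = (8 - 15) - 1*(-25) = -7 + 25 = 18)
X(-155, -288) - 1*(-182338) = 18 - 1*(-182338) = 18 + 182338 = 182356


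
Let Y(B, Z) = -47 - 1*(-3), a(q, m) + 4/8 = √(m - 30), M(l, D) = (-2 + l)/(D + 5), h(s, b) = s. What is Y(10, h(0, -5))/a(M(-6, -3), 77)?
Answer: -8/17 - 16*√47/17 ≈ -6.9230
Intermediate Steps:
M(l, D) = (-2 + l)/(5 + D)
a(q, m) = -½ + √(-30 + m) (a(q, m) = -½ + √(m - 30) = -½ + √(-30 + m))
Y(B, Z) = -44 (Y(B, Z) = -47 + 3 = -44)
Y(10, h(0, -5))/a(M(-6, -3), 77) = -44/(-½ + √(-30 + 77)) = -44/(-½ + √47)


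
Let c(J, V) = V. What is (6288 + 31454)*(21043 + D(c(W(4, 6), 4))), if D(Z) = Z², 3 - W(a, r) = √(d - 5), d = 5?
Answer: 794808778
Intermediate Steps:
W(a, r) = 3 (W(a, r) = 3 - √(5 - 5) = 3 - √0 = 3 - 1*0 = 3 + 0 = 3)
(6288 + 31454)*(21043 + D(c(W(4, 6), 4))) = (6288 + 31454)*(21043 + 4²) = 37742*(21043 + 16) = 37742*21059 = 794808778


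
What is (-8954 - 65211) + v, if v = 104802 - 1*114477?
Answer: -83840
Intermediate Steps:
v = -9675 (v = 104802 - 114477 = -9675)
(-8954 - 65211) + v = (-8954 - 65211) - 9675 = -74165 - 9675 = -83840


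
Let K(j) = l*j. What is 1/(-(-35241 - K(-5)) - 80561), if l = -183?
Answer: -1/44405 ≈ -2.2520e-5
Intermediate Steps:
K(j) = -183*j
1/(-(-35241 - K(-5)) - 80561) = 1/(-(-35241 - (-183)*(-5)) - 80561) = 1/(-(-35241 - 1*915) - 80561) = 1/(-(-35241 - 915) - 80561) = 1/(-1*(-36156) - 80561) = 1/(36156 - 80561) = 1/(-44405) = -1/44405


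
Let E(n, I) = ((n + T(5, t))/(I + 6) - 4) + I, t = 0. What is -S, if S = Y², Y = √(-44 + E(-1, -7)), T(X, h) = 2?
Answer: 56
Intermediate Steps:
E(n, I) = -4 + I + (2 + n)/(6 + I) (E(n, I) = ((n + 2)/(I + 6) - 4) + I = ((2 + n)/(6 + I) - 4) + I = (-4 + (2 + n)/(6 + I)) + I = -4 + I + (2 + n)/(6 + I))
Y = 2*I*√14 (Y = √(-44 + (-22 - 1 + (-7)² + 2*(-7))/(6 - 7)) = √(-44 + (-22 - 1 + 49 - 14)/(-1)) = √(-44 - 1*12) = √(-44 - 12) = √(-56) = 2*I*√14 ≈ 7.4833*I)
S = -56 (S = (2*I*√14)² = -56)
-S = -1*(-56) = 56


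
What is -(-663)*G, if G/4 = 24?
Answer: 63648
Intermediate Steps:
G = 96 (G = 4*24 = 96)
-(-663)*G = -(-663)*96 = -663*(-96) = 63648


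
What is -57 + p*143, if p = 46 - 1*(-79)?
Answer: 17818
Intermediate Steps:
p = 125 (p = 46 + 79 = 125)
-57 + p*143 = -57 + 125*143 = -57 + 17875 = 17818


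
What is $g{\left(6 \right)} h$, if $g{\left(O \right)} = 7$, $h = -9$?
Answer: $-63$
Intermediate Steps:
$g{\left(6 \right)} h = 7 \left(-9\right) = -63$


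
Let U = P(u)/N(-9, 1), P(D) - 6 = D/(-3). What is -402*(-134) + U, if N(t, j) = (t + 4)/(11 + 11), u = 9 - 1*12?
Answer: 269186/5 ≈ 53837.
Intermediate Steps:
u = -3 (u = 9 - 12 = -3)
N(t, j) = 2/11 + t/22 (N(t, j) = (4 + t)/22 = (4 + t)*(1/22) = 2/11 + t/22)
P(D) = 6 - D/3 (P(D) = 6 + D/(-3) = 6 + D*(-1/3) = 6 - D/3)
U = -154/5 (U = (6 - 1/3*(-3))/(2/11 + (1/22)*(-9)) = (6 + 1)/(2/11 - 9/22) = 7/(-5/22) = 7*(-22/5) = -154/5 ≈ -30.800)
-402*(-134) + U = -402*(-134) - 154/5 = 53868 - 154/5 = 269186/5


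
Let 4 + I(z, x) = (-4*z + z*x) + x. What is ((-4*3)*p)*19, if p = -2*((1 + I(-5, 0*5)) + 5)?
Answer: 10032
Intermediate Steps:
I(z, x) = -4 + x - 4*z + x*z (I(z, x) = -4 + ((-4*z + z*x) + x) = -4 + ((-4*z + x*z) + x) = -4 + (x - 4*z + x*z) = -4 + x - 4*z + x*z)
p = -44 (p = -2*((1 + (-4 + 0*5 - 4*(-5) + (0*5)*(-5))) + 5) = -2*((1 + (-4 + 0 + 20 + 0*(-5))) + 5) = -2*((1 + (-4 + 0 + 20 + 0)) + 5) = -2*((1 + 16) + 5) = -2*(17 + 5) = -2*22 = -44)
((-4*3)*p)*19 = (-4*3*(-44))*19 = -12*(-44)*19 = 528*19 = 10032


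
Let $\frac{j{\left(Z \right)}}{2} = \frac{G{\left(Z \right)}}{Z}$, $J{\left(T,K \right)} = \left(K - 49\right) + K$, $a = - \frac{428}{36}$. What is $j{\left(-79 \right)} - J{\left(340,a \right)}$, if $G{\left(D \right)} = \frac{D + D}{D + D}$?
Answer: $\frac{51727}{711} \approx 72.752$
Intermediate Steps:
$a = - \frac{107}{9}$ ($a = \left(-428\right) \frac{1}{36} = - \frac{107}{9} \approx -11.889$)
$J{\left(T,K \right)} = -49 + 2 K$ ($J{\left(T,K \right)} = \left(-49 + K\right) + K = -49 + 2 K$)
$G{\left(D \right)} = 1$ ($G{\left(D \right)} = \frac{2 D}{2 D} = 2 D \frac{1}{2 D} = 1$)
$j{\left(Z \right)} = \frac{2}{Z}$ ($j{\left(Z \right)} = 2 \cdot 1 \frac{1}{Z} = \frac{2}{Z}$)
$j{\left(-79 \right)} - J{\left(340,a \right)} = \frac{2}{-79} - \left(-49 + 2 \left(- \frac{107}{9}\right)\right) = 2 \left(- \frac{1}{79}\right) - \left(-49 - \frac{214}{9}\right) = - \frac{2}{79} - - \frac{655}{9} = - \frac{2}{79} + \frac{655}{9} = \frac{51727}{711}$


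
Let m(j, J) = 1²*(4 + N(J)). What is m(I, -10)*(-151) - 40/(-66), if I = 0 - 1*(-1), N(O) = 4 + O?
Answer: 9986/33 ≈ 302.61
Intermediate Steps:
I = 1 (I = 0 + 1 = 1)
m(j, J) = 8 + J (m(j, J) = 1²*(4 + (4 + J)) = 1*(8 + J) = 8 + J)
m(I, -10)*(-151) - 40/(-66) = (8 - 10)*(-151) - 40/(-66) = -2*(-151) - 40*(-1/66) = 302 + 20/33 = 9986/33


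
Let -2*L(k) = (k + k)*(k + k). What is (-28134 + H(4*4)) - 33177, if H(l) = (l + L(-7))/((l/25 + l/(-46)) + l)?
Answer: -287204299/4684 ≈ -61316.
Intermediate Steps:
L(k) = -2*k**2 (L(k) = -(k + k)*(k + k)/2 = -2*k*2*k/2 = -2*k**2)
H(l) = 1150*(-98 + l)/(1171*l) (H(l) = (l - 2*(-7)**2)/((l/25 + l/(-46)) + l) = (l - 2*49)/((l*(1/25) + l*(-1/46)) + l) = (l - 98)/((l/25 - l/46) + l) = (-98 + l)/(21*l/1150 + l) = (-98 + l)/((1171*l/1150)) = (-98 + l)*(1150/(1171*l)) = 1150*(-98 + l)/(1171*l))
(-28134 + H(4*4)) - 33177 = (-28134 + 1150*(-98 + 4*4)/(1171*((4*4)))) - 33177 = (-28134 + (1150/1171)*(-98 + 16)/16) - 33177 = (-28134 + (1150/1171)*(1/16)*(-82)) - 33177 = (-28134 - 23575/4684) - 33177 = -131803231/4684 - 33177 = -287204299/4684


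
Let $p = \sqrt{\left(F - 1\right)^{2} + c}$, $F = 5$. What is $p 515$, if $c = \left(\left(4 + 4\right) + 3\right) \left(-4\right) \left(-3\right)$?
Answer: $1030 \sqrt{37} \approx 6265.2$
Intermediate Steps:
$c = 132$ ($c = \left(8 + 3\right) \left(-4\right) \left(-3\right) = 11 \left(-4\right) \left(-3\right) = \left(-44\right) \left(-3\right) = 132$)
$p = 2 \sqrt{37}$ ($p = \sqrt{\left(5 - 1\right)^{2} + 132} = \sqrt{4^{2} + 132} = \sqrt{16 + 132} = \sqrt{148} = 2 \sqrt{37} \approx 12.166$)
$p 515 = 2 \sqrt{37} \cdot 515 = 1030 \sqrt{37}$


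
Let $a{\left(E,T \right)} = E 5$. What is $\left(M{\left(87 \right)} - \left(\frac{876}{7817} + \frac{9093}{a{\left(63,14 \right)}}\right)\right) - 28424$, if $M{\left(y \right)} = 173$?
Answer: $- \frac{3315968906}{117255} \approx -28280.0$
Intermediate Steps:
$a{\left(E,T \right)} = 5 E$
$\left(M{\left(87 \right)} - \left(\frac{876}{7817} + \frac{9093}{a{\left(63,14 \right)}}\right)\right) - 28424 = \left(173 - \left(\frac{433}{15} + \frac{876}{7817}\right)\right) - 28424 = \left(173 - \left(\frac{876}{7817} + \frac{9093}{315}\right)\right) - 28424 = \left(173 - \frac{3397901}{117255}\right) - 28424 = \frac{16887214}{117255} - 28424 = - \frac{3315968906}{117255}$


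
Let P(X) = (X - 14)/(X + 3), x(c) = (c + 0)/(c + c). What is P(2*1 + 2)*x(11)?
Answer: -5/7 ≈ -0.71429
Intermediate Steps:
x(c) = ½ (x(c) = c/((2*c)) = c*(1/(2*c)) = ½)
P(X) = (-14 + X)/(3 + X)
P(2*1 + 2)*x(11) = ((-14 + (2*1 + 2))/(3 + (2*1 + 2)))*(½) = ((-14 + (2 + 2))/(3 + (2 + 2)))*(½) = ((-14 + 4)/(3 + 4))*(½) = (-10/7)*(½) = ((⅐)*(-10))*(½) = -10/7*½ = -5/7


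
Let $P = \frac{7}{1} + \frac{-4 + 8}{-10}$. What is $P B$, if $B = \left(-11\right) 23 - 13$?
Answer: $- \frac{8778}{5} \approx -1755.6$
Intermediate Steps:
$B = -266$ ($B = -253 - 13 = -266$)
$P = \frac{33}{5}$ ($P = 7 \cdot 1 + 4 \left(- \frac{1}{10}\right) = 7 - \frac{2}{5} = \frac{33}{5} \approx 6.6$)
$P B = \frac{33}{5} \left(-266\right) = - \frac{8778}{5}$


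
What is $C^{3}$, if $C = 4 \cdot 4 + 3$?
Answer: $6859$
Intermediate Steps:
$C = 19$ ($C = 16 + 3 = 19$)
$C^{3} = 19^{3} = 6859$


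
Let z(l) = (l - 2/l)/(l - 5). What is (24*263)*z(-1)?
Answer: -1052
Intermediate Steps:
z(l) = (l - 2/l)/(-5 + l)
(24*263)*z(-1) = (24*263)*((-2 + (-1)²)/((-1)*(-5 - 1))) = 6312*(-1*(-2 + 1)/(-6)) = 6312*(-1*(-⅙)*(-1)) = 6312*(-⅙) = -1052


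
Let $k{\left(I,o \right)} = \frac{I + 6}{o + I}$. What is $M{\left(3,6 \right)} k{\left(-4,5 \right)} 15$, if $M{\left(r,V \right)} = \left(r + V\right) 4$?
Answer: $1080$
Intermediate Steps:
$M{\left(r,V \right)} = 4 V + 4 r$ ($M{\left(r,V \right)} = \left(V + r\right) 4 = 4 V + 4 r$)
$k{\left(I,o \right)} = \frac{6 + I}{I + o}$
$M{\left(3,6 \right)} k{\left(-4,5 \right)} 15 = \left(4 \cdot 6 + 4 \cdot 3\right) \frac{6 - 4}{-4 + 5} \cdot 15 = \left(24 + 12\right) 1^{-1} \cdot 2 \cdot 15 = 36 \cdot 1 \cdot 2 \cdot 15 = 36 \cdot 2 \cdot 15 = 72 \cdot 15 = 1080$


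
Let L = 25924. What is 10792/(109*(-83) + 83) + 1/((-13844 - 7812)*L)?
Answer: -1514684570753/1258120132704 ≈ -1.2039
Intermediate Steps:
10792/(109*(-83) + 83) + 1/((-13844 - 7812)*L) = 10792/(109*(-83) + 83) + 1/(-13844 - 7812*25924) = 10792/(-9047 + 83) + (1/25924)/(-21656) = 10792/(-8964) - 1/21656*1/25924 = 10792*(-1/8964) - 1/561410144 = -2698/2241 - 1/561410144 = -1514684570753/1258120132704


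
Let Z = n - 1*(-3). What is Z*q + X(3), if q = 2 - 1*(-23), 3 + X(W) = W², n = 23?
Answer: 656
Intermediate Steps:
X(W) = -3 + W²
Z = 26 (Z = 23 - 1*(-3) = 23 + 3 = 26)
q = 25 (q = 2 + 23 = 25)
Z*q + X(3) = 26*25 + (-3 + 3²) = 650 + (-3 + 9) = 650 + 6 = 656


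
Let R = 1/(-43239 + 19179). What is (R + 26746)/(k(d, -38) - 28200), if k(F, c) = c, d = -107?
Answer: -643508759/679406280 ≈ -0.94716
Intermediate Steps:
R = -1/24060 (R = 1/(-24060) = -1/24060 ≈ -4.1563e-5)
(R + 26746)/(k(d, -38) - 28200) = (-1/24060 + 26746)/(-38 - 28200) = (643508759/24060)/(-28238) = (643508759/24060)*(-1/28238) = -643508759/679406280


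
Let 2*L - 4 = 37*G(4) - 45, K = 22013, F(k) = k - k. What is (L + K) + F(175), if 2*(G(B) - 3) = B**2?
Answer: 22196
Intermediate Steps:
F(k) = 0
G(B) = 3 + B**2/2
L = 183 (L = 2 + (37*(3 + (1/2)*4**2) - 45)/2 = 2 + (37*(3 + (1/2)*16) - 45)/2 = 2 + (37*(3 + 8) - 45)/2 = 2 + (37*11 - 45)/2 = 2 + (407 - 45)/2 = 2 + (1/2)*362 = 2 + 181 = 183)
(L + K) + F(175) = (183 + 22013) + 0 = 22196 + 0 = 22196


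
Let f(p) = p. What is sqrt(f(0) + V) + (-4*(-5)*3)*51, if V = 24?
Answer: 3060 + 2*sqrt(6) ≈ 3064.9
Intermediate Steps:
sqrt(f(0) + V) + (-4*(-5)*3)*51 = sqrt(0 + 24) + (-4*(-5)*3)*51 = sqrt(24) + (20*3)*51 = 2*sqrt(6) + 60*51 = 2*sqrt(6) + 3060 = 3060 + 2*sqrt(6)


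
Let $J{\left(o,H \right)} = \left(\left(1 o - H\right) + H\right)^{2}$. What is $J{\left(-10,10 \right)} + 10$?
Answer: $110$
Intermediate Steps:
$J{\left(o,H \right)} = o^{2}$ ($J{\left(o,H \right)} = \left(\left(o - H\right) + H\right)^{2} = o^{2}$)
$J{\left(-10,10 \right)} + 10 = \left(-10\right)^{2} + 10 = 100 + 10 = 110$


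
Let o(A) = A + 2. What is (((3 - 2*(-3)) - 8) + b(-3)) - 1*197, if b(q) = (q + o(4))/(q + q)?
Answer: -393/2 ≈ -196.50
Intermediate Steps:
o(A) = 2 + A
b(q) = (6 + q)/(2*q) (b(q) = (q + (2 + 4))/(q + q) = (q + 6)/((2*q)) = (6 + q)*(1/(2*q)) = (6 + q)/(2*q))
(((3 - 2*(-3)) - 8) + b(-3)) - 1*197 = (((3 - 2*(-3)) - 8) + (½)*(6 - 3)/(-3)) - 1*197 = (((3 + 6) - 8) + (½)*(-⅓)*3) - 197 = ((9 - 8) - ½) - 197 = (1 - ½) - 197 = ½ - 197 = -393/2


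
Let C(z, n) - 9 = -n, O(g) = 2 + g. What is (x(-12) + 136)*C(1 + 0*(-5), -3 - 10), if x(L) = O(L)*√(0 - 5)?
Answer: 2992 - 220*I*√5 ≈ 2992.0 - 491.94*I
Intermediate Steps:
x(L) = I*√5*(2 + L) (x(L) = (2 + L)*√(0 - 5) = (2 + L)*√(-5) = (2 + L)*(I*√5) = I*√5*(2 + L))
C(z, n) = 9 - n
(x(-12) + 136)*C(1 + 0*(-5), -3 - 10) = (I*√5*(2 - 12) + 136)*(9 - (-3 - 10)) = (I*√5*(-10) + 136)*(9 - 1*(-13)) = (-10*I*√5 + 136)*(9 + 13) = (136 - 10*I*√5)*22 = 2992 - 220*I*√5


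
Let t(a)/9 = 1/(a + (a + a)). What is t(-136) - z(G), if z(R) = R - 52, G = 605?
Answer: -75211/136 ≈ -553.02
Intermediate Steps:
z(R) = -52 + R
t(a) = 3/a (t(a) = 9/(a + (a + a)) = 9/(a + 2*a) = 9/((3*a)) = 9*(1/(3*a)) = 3/a)
t(-136) - z(G) = 3/(-136) - (-52 + 605) = 3*(-1/136) - 1*553 = -3/136 - 553 = -75211/136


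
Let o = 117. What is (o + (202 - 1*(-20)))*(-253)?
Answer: -85767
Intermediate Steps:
(o + (202 - 1*(-20)))*(-253) = (117 + (202 - 1*(-20)))*(-253) = (117 + (202 + 20))*(-253) = (117 + 222)*(-253) = 339*(-253) = -85767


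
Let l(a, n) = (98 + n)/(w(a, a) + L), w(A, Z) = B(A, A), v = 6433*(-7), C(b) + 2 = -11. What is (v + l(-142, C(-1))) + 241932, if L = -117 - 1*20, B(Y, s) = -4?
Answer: 27762956/141 ≈ 1.9690e+5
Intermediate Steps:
C(b) = -13 (C(b) = -2 - 11 = -13)
v = -45031
L = -137 (L = -117 - 20 = -137)
w(A, Z) = -4
l(a, n) = -98/141 - n/141 (l(a, n) = (98 + n)/(-4 - 137) = (98 + n)/(-141) = (98 + n)*(-1/141) = -98/141 - n/141)
(v + l(-142, C(-1))) + 241932 = (-45031 + (-98/141 - 1/141*(-13))) + 241932 = (-45031 + (-98/141 + 13/141)) + 241932 = (-45031 - 85/141) + 241932 = -6349456/141 + 241932 = 27762956/141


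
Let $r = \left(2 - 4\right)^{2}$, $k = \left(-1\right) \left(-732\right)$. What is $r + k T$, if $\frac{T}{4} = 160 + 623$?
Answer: $2292628$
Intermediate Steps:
$k = 732$
$T = 3132$ ($T = 4 \left(160 + 623\right) = 4 \cdot 783 = 3132$)
$r = 4$ ($r = \left(-2\right)^{2} = 4$)
$r + k T = 4 + 732 \cdot 3132 = 4 + 2292624 = 2292628$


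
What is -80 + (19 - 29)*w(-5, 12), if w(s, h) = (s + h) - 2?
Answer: -130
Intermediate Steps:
w(s, h) = -2 + h + s (w(s, h) = (h + s) - 2 = -2 + h + s)
-80 + (19 - 29)*w(-5, 12) = -80 + (19 - 29)*(-2 + 12 - 5) = -80 - 10*5 = -80 - 50 = -130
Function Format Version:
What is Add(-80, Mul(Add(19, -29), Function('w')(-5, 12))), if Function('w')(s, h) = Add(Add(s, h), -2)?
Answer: -130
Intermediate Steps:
Function('w')(s, h) = Add(-2, h, s) (Function('w')(s, h) = Add(Add(h, s), -2) = Add(-2, h, s))
Add(-80, Mul(Add(19, -29), Function('w')(-5, 12))) = Add(-80, Mul(Add(19, -29), Add(-2, 12, -5))) = Add(-80, Mul(-10, 5)) = Add(-80, -50) = -130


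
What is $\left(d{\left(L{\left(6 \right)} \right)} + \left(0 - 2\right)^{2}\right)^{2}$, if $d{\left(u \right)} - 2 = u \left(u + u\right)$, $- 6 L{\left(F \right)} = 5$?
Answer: $\frac{17689}{324} \approx 54.596$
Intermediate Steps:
$L{\left(F \right)} = - \frac{5}{6}$ ($L{\left(F \right)} = \left(- \frac{1}{6}\right) 5 = - \frac{5}{6}$)
$d{\left(u \right)} = 2 + 2 u^{2}$ ($d{\left(u \right)} = 2 + u \left(u + u\right) = 2 + u 2 u = 2 + 2 u^{2}$)
$\left(d{\left(L{\left(6 \right)} \right)} + \left(0 - 2\right)^{2}\right)^{2} = \left(\left(2 + 2 \left(- \frac{5}{6}\right)^{2}\right) + \left(0 - 2\right)^{2}\right)^{2} = \left(\left(2 + 2 \cdot \frac{25}{36}\right) + \left(-2\right)^{2}\right)^{2} = \left(\left(2 + \frac{25}{18}\right) + 4\right)^{2} = \left(\frac{61}{18} + 4\right)^{2} = \left(\frac{133}{18}\right)^{2} = \frac{17689}{324}$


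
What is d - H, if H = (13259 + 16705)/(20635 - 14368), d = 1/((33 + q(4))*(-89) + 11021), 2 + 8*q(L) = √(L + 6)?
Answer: -4200288380732/878517103281 + 356*√10/2102721645 ≈ -4.7811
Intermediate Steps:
q(L) = -¼ + √(6 + L)/8 (q(L) = -¼ + √(L + 6)/8 = -¼ + √(6 + L)/8)
d = 1/(32425/4 - 89*√10/8) (d = 1/((33 + (-¼ + √(6 + 4)/8))*(-89) + 11021) = 1/((33 + (-¼ + √10/8))*(-89) + 11021) = 1/((131/4 + √10/8)*(-89) + 11021) = 1/((-11659/4 - 89*√10/8) + 11021) = 1/(32425/4 - 89*√10/8) ≈ 0.00012390)
H = 9988/2089 (H = 29964/6267 = 29964*(1/6267) = 9988/2089 ≈ 4.7812)
d - H = (51880/420544329 + 356*√10/2102721645) - 1*9988/2089 = (51880/420544329 + 356*√10/2102721645) - 9988/2089 = -4200288380732/878517103281 + 356*√10/2102721645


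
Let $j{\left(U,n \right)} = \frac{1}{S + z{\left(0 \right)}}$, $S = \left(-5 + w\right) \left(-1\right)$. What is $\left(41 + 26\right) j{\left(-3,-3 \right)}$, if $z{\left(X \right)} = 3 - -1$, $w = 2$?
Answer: $\frac{67}{7} \approx 9.5714$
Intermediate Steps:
$z{\left(X \right)} = 4$ ($z{\left(X \right)} = 3 + 1 = 4$)
$S = 3$ ($S = \left(-5 + 2\right) \left(-1\right) = \left(-3\right) \left(-1\right) = 3$)
$j{\left(U,n \right)} = \frac{1}{7}$ ($j{\left(U,n \right)} = \frac{1}{3 + 4} = \frac{1}{7}$)
$\left(41 + 26\right) j{\left(-3,-3 \right)} = \left(41 + 26\right) \frac{1}{7} = 67 \cdot \frac{1}{7} = \frac{67}{7}$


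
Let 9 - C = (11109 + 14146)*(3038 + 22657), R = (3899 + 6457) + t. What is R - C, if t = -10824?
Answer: 648926748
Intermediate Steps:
R = -468 (R = (3899 + 6457) - 10824 = 10356 - 10824 = -468)
C = -648927216 (C = 9 - (11109 + 14146)*(3038 + 22657) = 9 - 25255*25695 = 9 - 1*648927225 = 9 - 648927225 = -648927216)
R - C = -468 - 1*(-648927216) = -468 + 648927216 = 648926748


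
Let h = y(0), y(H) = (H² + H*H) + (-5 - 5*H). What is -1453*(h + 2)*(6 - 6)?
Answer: 0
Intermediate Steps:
y(H) = -5 - 5*H + 2*H² (y(H) = (H² + H²) + (-5 - 5*H) = 2*H² + (-5 - 5*H) = -5 - 5*H + 2*H²)
h = -5 (h = -5 - 5*0 + 2*0² = -5 + 0 + 2*0 = -5 + 0 + 0 = -5)
-1453*(h + 2)*(6 - 6) = -1453*(-5 + 2)*(6 - 6) = -(-4359)*0 = -1453*0 = 0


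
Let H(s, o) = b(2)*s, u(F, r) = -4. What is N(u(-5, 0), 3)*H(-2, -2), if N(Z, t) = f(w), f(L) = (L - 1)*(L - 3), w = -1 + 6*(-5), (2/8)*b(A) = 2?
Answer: -17408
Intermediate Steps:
b(A) = 8 (b(A) = 4*2 = 8)
w = -31 (w = -1 - 30 = -31)
H(s, o) = 8*s
f(L) = (-1 + L)*(-3 + L)
N(Z, t) = 1088 (N(Z, t) = 3 + (-31)² - 4*(-31) = 3 + 961 + 124 = 1088)
N(u(-5, 0), 3)*H(-2, -2) = 1088*(8*(-2)) = 1088*(-16) = -17408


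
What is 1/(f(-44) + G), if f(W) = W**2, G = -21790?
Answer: -1/19854 ≈ -5.0368e-5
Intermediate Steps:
1/(f(-44) + G) = 1/((-44)**2 - 21790) = 1/(1936 - 21790) = 1/(-19854) = -1/19854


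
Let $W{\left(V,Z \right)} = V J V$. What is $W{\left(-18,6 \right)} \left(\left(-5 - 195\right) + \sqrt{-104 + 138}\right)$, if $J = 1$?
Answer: $-64800 + 324 \sqrt{34} \approx -62911.0$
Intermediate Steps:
$W{\left(V,Z \right)} = V^{2}$ ($W{\left(V,Z \right)} = V 1 V = V V = V^{2}$)
$W{\left(-18,6 \right)} \left(\left(-5 - 195\right) + \sqrt{-104 + 138}\right) = \left(-18\right)^{2} \left(\left(-5 - 195\right) + \sqrt{-104 + 138}\right) = 324 \left(-200 + \sqrt{34}\right) = -64800 + 324 \sqrt{34}$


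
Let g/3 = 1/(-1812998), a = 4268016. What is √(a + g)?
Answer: √14028805331863601070/1812998 ≈ 2065.9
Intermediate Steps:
g = -3/1812998 (g = 3/(-1812998) = 3*(-1/1812998) = -3/1812998 ≈ -1.6547e-6)
√(a + g) = √(4268016 - 3/1812998) = √(7737904471965/1812998) = √14028805331863601070/1812998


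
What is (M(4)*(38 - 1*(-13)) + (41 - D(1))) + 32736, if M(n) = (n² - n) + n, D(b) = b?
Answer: 33592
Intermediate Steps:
M(n) = n²
(M(4)*(38 - 1*(-13)) + (41 - D(1))) + 32736 = (4²*(38 - 1*(-13)) + (41 - 1*1)) + 32736 = (16*(38 + 13) + (41 - 1)) + 32736 = (16*51 + 40) + 32736 = (816 + 40) + 32736 = 856 + 32736 = 33592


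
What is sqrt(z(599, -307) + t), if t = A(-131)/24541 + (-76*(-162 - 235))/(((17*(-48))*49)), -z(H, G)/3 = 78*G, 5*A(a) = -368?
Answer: sqrt(1042353247694403315)/3809190 ≈ 268.02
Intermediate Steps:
A(a) = -368/5 (A(a) = (1/5)*(-368) = -368/5)
z(H, G) = -234*G
t = -40401841/53328660 (t = -368/5/24541 + (-76*(-162 - 235))/(((17*(-48))*49)) = -368/5*1/24541 + (-76*(-397))/((-816*49)) = -16/5335 + 30172/(-39984) = -16/5335 + 30172*(-1/39984) = -16/5335 - 7543/9996 = -40401841/53328660 ≈ -0.75760)
sqrt(z(599, -307) + t) = sqrt(-234*(-307) - 40401841/53328660) = sqrt(71838 - 40401841/53328660) = sqrt(3830983875239/53328660) = sqrt(1042353247694403315)/3809190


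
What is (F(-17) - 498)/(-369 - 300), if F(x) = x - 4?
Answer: 173/223 ≈ 0.77578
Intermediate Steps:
F(x) = -4 + x
(F(-17) - 498)/(-369 - 300) = ((-4 - 17) - 498)/(-369 - 300) = (-21 - 498)/(-669) = -519*(-1/669) = 173/223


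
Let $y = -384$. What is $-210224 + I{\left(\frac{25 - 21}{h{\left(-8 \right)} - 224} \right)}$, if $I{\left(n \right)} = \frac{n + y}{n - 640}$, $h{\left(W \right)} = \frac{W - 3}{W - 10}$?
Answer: $- \frac{67626555319}{321689} \approx -2.1022 \cdot 10^{5}$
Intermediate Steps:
$h{\left(W \right)} = \frac{-3 + W}{-10 + W}$
$I{\left(n \right)} = \frac{-384 + n}{-640 + n}$ ($I{\left(n \right)} = \frac{n - 384}{n - 640} = \frac{-384 + n}{-640 + n}$)
$-210224 + I{\left(\frac{25 - 21}{h{\left(-8 \right)} - 224} \right)} = -210224 + \frac{-384 + \frac{25 - 21}{\frac{-3 - 8}{-10 - 8} - 224}}{-640 + \frac{25 - 21}{\frac{-3 - 8}{-10 - 8} - 224}} = -210224 + \frac{-384 + \frac{4}{\frac{1}{-18} \left(-11\right) - 224}}{-640 + \frac{4}{\frac{1}{-18} \left(-11\right) - 224}} = -210224 + \frac{-384 + \frac{4}{\left(- \frac{1}{18}\right) \left(-11\right) - 224}}{-640 + \frac{4}{\left(- \frac{1}{18}\right) \left(-11\right) - 224}} = -210224 + \frac{-384 + \frac{4}{\frac{11}{18} - 224}}{-640 + \frac{4}{\frac{11}{18} - 224}} = -210224 + \frac{-384 + \frac{4}{- \frac{4021}{18}}}{-640 + \frac{4}{- \frac{4021}{18}}} = -210224 + \frac{-384 + 4 \left(- \frac{18}{4021}\right)}{-640 + 4 \left(- \frac{18}{4021}\right)} = -210224 + \frac{-384 - \frac{72}{4021}}{-640 - \frac{72}{4021}} = -210224 + \frac{1}{- \frac{2573512}{4021}} \left(- \frac{1544136}{4021}\right) = -210224 - - \frac{193017}{321689} = -210224 + \frac{193017}{321689} = - \frac{67626555319}{321689}$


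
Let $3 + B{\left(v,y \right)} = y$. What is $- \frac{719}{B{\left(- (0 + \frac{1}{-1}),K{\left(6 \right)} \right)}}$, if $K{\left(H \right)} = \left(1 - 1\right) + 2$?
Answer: $719$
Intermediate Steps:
$K{\left(H \right)} = 2$ ($K{\left(H \right)} = 0 + 2 = 2$)
$B{\left(v,y \right)} = -3 + y$
$- \frac{719}{B{\left(- (0 + \frac{1}{-1}),K{\left(6 \right)} \right)}} = - \frac{719}{-3 + 2} = - \frac{719}{-1} = \left(-719\right) \left(-1\right) = 719$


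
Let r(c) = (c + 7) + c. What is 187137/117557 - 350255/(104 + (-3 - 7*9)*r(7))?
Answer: 41414836669/150708074 ≈ 274.80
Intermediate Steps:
r(c) = 7 + 2*c (r(c) = (7 + c) + c = 7 + 2*c)
187137/117557 - 350255/(104 + (-3 - 7*9)*r(7)) = 187137/117557 - 350255/(104 + (-3 - 7*9)*(7 + 2*7)) = 187137*(1/117557) - 350255/(104 + (-3 - 63)*(7 + 14)) = 187137/117557 - 350255/(104 - 66*21) = 187137/117557 - 350255/(104 - 1386) = 187137/117557 - 350255/(-1282) = 187137/117557 - 350255*(-1/1282) = 187137/117557 + 350255/1282 = 41414836669/150708074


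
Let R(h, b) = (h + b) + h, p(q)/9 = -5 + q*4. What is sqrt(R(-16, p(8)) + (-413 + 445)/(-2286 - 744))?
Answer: sqrt(484268235)/1515 ≈ 14.525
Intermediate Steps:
p(q) = -45 + 36*q (p(q) = 9*(-5 + q*4) = 9*(-5 + 4*q) = -45 + 36*q)
R(h, b) = b + 2*h (R(h, b) = (b + h) + h = b + 2*h)
sqrt(R(-16, p(8)) + (-413 + 445)/(-2286 - 744)) = sqrt(((-45 + 36*8) + 2*(-16)) + (-413 + 445)/(-2286 - 744)) = sqrt(((-45 + 288) - 32) + 32/(-3030)) = sqrt((243 - 32) + 32*(-1/3030)) = sqrt(211 - 16/1515) = sqrt(319649/1515) = sqrt(484268235)/1515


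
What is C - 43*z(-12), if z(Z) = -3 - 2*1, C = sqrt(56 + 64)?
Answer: 215 + 2*sqrt(30) ≈ 225.95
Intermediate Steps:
C = 2*sqrt(30) (C = sqrt(120) = 2*sqrt(30) ≈ 10.954)
z(Z) = -5 (z(Z) = -3 - 2 = -5)
C - 43*z(-12) = 2*sqrt(30) - 43*(-5) = 2*sqrt(30) + 215 = 215 + 2*sqrt(30)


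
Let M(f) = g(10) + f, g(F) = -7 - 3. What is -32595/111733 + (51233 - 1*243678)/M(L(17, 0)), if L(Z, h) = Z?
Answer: -21502685350/782131 ≈ -27492.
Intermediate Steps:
g(F) = -10
M(f) = -10 + f
-32595/111733 + (51233 - 1*243678)/M(L(17, 0)) = -32595/111733 + (51233 - 1*243678)/(-10 + 17) = -32595*1/111733 + (51233 - 243678)/7 = -32595/111733 - 192445*⅐ = -32595/111733 - 192445/7 = -21502685350/782131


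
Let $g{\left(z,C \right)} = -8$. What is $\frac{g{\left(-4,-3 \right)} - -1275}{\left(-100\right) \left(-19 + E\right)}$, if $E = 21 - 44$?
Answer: $\frac{181}{600} \approx 0.30167$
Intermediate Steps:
$E = -23$
$\frac{g{\left(-4,-3 \right)} - -1275}{\left(-100\right) \left(-19 + E\right)} = \frac{-8 - -1275}{\left(-100\right) \left(-19 - 23\right)} = \frac{-8 + 1275}{\left(-100\right) \left(-42\right)} = \frac{1267}{4200} = 1267 \cdot \frac{1}{4200} = \frac{181}{600}$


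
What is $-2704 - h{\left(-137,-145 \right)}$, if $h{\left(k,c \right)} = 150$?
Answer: $-2854$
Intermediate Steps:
$-2704 - h{\left(-137,-145 \right)} = -2704 - 150 = -2854$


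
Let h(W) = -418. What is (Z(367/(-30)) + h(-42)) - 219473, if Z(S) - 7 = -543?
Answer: -220427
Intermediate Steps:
Z(S) = -536 (Z(S) = 7 - 543 = -536)
(Z(367/(-30)) + h(-42)) - 219473 = (-536 - 418) - 219473 = -954 - 219473 = -220427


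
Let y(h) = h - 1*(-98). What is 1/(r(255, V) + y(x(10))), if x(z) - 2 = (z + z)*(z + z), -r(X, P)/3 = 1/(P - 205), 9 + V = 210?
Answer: 4/2003 ≈ 0.0019970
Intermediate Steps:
V = 201 (V = -9 + 210 = 201)
r(X, P) = -3/(-205 + P) (r(X, P) = -3/(P - 205) = -3/(-205 + P))
x(z) = 2 + 4*z² (x(z) = 2 + (z + z)*(z + z) = 2 + (2*z)*(2*z) = 2 + 4*z²)
y(h) = 98 + h (y(h) = h + 98 = 98 + h)
1/(r(255, V) + y(x(10))) = 1/(-3/(-205 + 201) + (98 + (2 + 4*10²))) = 1/(-3/(-4) + (98 + (2 + 4*100))) = 1/(-3*(-¼) + (98 + (2 + 400))) = 1/(¾ + (98 + 402)) = 1/(¾ + 500) = 1/(2003/4) = 4/2003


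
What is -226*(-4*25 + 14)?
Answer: 19436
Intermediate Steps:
-226*(-4*25 + 14) = -226*(-100 + 14) = -226*(-86) = 19436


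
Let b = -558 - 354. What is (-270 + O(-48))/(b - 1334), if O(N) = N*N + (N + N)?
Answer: -969/1123 ≈ -0.86287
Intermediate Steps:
b = -912
O(N) = N² + 2*N
(-270 + O(-48))/(b - 1334) = (-270 - 48*(2 - 48))/(-912 - 1334) = (-270 - 48*(-46))/(-2246) = (-270 + 2208)*(-1/2246) = 1938*(-1/2246) = -969/1123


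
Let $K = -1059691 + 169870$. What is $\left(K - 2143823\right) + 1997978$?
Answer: $-1035666$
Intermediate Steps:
$K = -889821$
$\left(K - 2143823\right) + 1997978 = \left(-889821 - 2143823\right) + 1997978 = -3033644 + 1997978 = -1035666$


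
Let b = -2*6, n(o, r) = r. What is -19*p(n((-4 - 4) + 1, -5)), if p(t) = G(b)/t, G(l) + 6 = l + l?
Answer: -114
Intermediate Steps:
b = -12
G(l) = -6 + 2*l (G(l) = -6 + (l + l) = -6 + 2*l)
p(t) = -30/t (p(t) = (-6 + 2*(-12))/t = (-6 - 24)/t = -30/t)
-19*p(n((-4 - 4) + 1, -5)) = -(-570)/(-5) = -(-570)*(-1)/5 = -19*6 = -114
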